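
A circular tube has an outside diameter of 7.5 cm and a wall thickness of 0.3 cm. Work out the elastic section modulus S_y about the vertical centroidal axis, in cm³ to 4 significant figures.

Treat the section as a set of non-overlapping primitives; coordinates are from the bounding-box lower-left.
Outer circle: ⌀7.5, A = 44.1786 cm², x = 3.75 cm, Ī = 155.316 cm⁴.
Bore (subtracted): ⌀6.9, A = 37.3928 cm², x = 3.75 cm, Ī = 111.267 cm⁴.
By symmetry the centroid is at mid-width, x̄ = 3.75 cm.
All pieces are centred on the vertical centroidal axis, so I = ΣĪ (holes subtracted) = 44.0486 cm⁴.
Extreme fibre distance c = 3.75 cm; S = I/c = 11.7463 cm³.

S_y ≈ 11.75 cm³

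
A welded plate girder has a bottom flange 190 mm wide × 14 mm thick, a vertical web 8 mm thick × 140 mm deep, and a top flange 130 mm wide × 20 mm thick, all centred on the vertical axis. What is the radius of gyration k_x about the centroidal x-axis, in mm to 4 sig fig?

Split into non-overlapping primitives; take the origin at the lower-left of the bounding box.
Bottom plate: 190 × 14, A = 2 660 mm², y = 7 mm, Ī = 43446.7 mm⁴.
Web plate: 8 × 140, A = 1 120 mm², y = 84 mm, Ī = 1 829 333 mm⁴.
Top plate: 130 × 20, A = 2 600 mm², y = 164 mm, Ī = 86666.7 mm⁴.
Centroid: ȳ = ΣA·y / ΣA = 84.4984 mm.
Transfer each piece to the centroidal x-axis using Ī + A·d² with d = y − 84.4984:
  bottom plate: d = -77.4984 mm → contributes +16 019 425 mm⁴
  web plate: d = -0.498433 mm → contributes +1 829 612 mm⁴
  top plate: d = 79.5016 mm → contributes +16 519 965 mm⁴
Total I = 34 369 002 mm⁴.
Radius of gyration: k = √(I/A) = √(34 369 002 / 6 380) = 73.3961 mm.

k_x ≈ 73.40 mm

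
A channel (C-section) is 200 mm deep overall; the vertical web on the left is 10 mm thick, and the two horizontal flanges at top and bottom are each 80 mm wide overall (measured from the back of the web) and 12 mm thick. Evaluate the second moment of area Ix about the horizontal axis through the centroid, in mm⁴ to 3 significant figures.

Treat the section as a set of non-overlapping primitives; coordinates are from the bounding-box lower-left.
Web: 10 × 200, A = 2 000 mm², y = 100 mm, Ī = 6 666 667 mm⁴.
Top flange (beyond web): 70 × 12, A = 840 mm², y = 194 mm, Ī = 10 080 mm⁴.
Bottom flange (beyond web): 70 × 12, A = 840 mm², y = 6 mm, Ī = 10 080 mm⁴.
By symmetry the centroid is at mid-height, ȳ = 100 mm.
Transfer each piece to the horizontal axis through the centroid using Ī + A·d² with d = y − 100:
  web: d = 0 mm → contributes +6 666 667 mm⁴
  top flange (beyond web): d = 94 mm → contributes +7 432 320 mm⁴
  bottom flange (beyond web): d = -94 mm → contributes +7 432 320 mm⁴
Total I = 21 531 307 mm⁴.

Ix ≈ 2.15 × 10⁷ mm⁴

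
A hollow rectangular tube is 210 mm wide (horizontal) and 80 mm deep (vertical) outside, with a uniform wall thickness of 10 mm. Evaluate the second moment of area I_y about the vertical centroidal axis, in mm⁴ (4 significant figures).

Break the section into simple shapes (no overlaps), measuring from the bottom-left corner of the bounding box.
Outer rectangle: 210 × 80, A = 16 800 mm², x = 105 mm, Ī = 61 740 000 mm⁴.
Inner void (subtracted): 190 × 60, A = 11 400 mm², x = 105 mm, Ī = 34 295 000 mm⁴.
By symmetry the centroid is at mid-width, x̄ = 105 mm.
All pieces are centred on the vertical centroidal axis, so I = ΣĪ (holes subtracted) = 27 445 000 mm⁴.

I_y ≈ 2.745 × 10⁷ mm⁴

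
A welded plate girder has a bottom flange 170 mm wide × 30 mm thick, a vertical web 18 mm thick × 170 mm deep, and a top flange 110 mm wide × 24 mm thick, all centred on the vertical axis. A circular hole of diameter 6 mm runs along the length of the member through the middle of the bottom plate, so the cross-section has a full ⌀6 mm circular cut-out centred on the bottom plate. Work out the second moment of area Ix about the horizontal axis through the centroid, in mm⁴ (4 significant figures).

Ix ≈ 7.758 × 10⁷ mm⁴

Break the section into simple shapes (no overlaps), measuring from the bottom-left corner of the bounding box.
Bottom plate: 170 × 30, A = 5 100 mm², y = 15 mm, Ī = 382 500 mm⁴.
Web plate: 18 × 170, A = 3 060 mm², y = 115 mm, Ī = 7 369 500 mm⁴.
Top plate: 110 × 24, A = 2 640 mm², y = 212 mm, Ī = 126 720 mm⁴.
Hole (subtracted): ⌀6, A = 28.2743 mm², y = 15 mm, Ī = 63.6173 mm⁴.
Centroid: ȳ = ΣA·y / ΣA = 91.6897 mm.
Transfer each piece to the horizontal axis through the centroid using Ī + A·d² with d = y − 91.6897:
  bottom plate: d = -76.6897 mm → contributes +30 377 152 mm⁴
  web plate: d = 23.3103 mm → contributes +9 032 218 mm⁴
  top plate: d = 120.31 mm → contributes +38 339 604 mm⁴
  hole: d = -76.6897 mm → contributes −166 354 mm⁴
Total I = 77 582 620 mm⁴.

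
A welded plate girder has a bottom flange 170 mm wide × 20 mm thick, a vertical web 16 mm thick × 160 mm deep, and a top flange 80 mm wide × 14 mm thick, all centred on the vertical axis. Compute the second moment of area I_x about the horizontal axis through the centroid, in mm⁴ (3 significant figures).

Break the section into simple shapes (no overlaps), measuring from the bottom-left corner of the bounding box.
Bottom plate: 170 × 20, A = 3 400 mm², y = 10 mm, Ī = 113 333 mm⁴.
Web plate: 16 × 160, A = 2 560 mm², y = 100 mm, Ī = 5 461 333 mm⁴.
Top plate: 80 × 14, A = 1 120 mm², y = 187 mm, Ī = 18 293 mm⁴.
Centroid: ȳ = ΣA·y / ΣA = 70.542 mm.
Transfer each piece to the horizontal axis through the centroid using Ī + A·d² with d = y − 70.542:
  bottom plate: d = -60.542 mm → contributes +12 575 622 mm⁴
  web plate: d = 29.458 mm → contributes +7 682 778 mm⁴
  top plate: d = 116.46 mm → contributes +15 208 158 mm⁴
Total I = 35 466 557 mm⁴.

I_x ≈ 3.55 × 10⁷ mm⁴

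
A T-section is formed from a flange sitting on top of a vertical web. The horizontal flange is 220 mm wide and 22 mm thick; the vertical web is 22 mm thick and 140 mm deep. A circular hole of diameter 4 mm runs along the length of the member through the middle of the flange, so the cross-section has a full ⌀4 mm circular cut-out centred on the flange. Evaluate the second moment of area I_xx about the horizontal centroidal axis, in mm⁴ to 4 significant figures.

I_xx ≈ 1.756 × 10⁷ mm⁴

Treat the section as a set of non-overlapping primitives; coordinates are from the bounding-box lower-left.
Flange: 220 × 22, A = 4 840 mm², y = 151 mm, Ī = 195 213 mm⁴.
Web: 22 × 140, A = 3 080 mm², y = 70 mm, Ī = 5 030 667 mm⁴.
Hole (subtracted): ⌀4, A = 12.5664 mm², y = 151 mm, Ī = 12.5664 mm⁴.
Centroid: ȳ = ΣA·y / ΣA = 119.45 mm.
Transfer each piece to the horizontal centroidal axis using Ī + A·d² with d = y − 119.45:
  flange: d = 31.5501 mm → contributes +5 012 980 mm⁴
  web: d = -49.4499 mm → contributes +12 562 180 mm⁴
  hole: d = 31.5501 mm → contributes −12521.2 mm⁴
Total I = 17 562 639 mm⁴.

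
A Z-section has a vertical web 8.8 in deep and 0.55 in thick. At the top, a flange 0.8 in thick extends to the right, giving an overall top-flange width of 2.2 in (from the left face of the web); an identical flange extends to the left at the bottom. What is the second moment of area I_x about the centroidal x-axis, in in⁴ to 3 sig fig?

I_x ≈ 73.6 in⁴

Decompose the section into non-overlapping parts with the origin at the bottom-left of its bounding rectangle.
Web: 0.55 × 8.8, A = 4.84 in², y = 4.4 in, Ī = 31.234 in⁴.
Top flange (beyond web): 1.65 × 0.8, A = 1.32 in², y = 8.4 in, Ī = 0.0704 in⁴.
Bottom flange (beyond web): 1.65 × 0.8, A = 1.32 in², y = 0.4 in, Ī = 0.0704 in⁴.
Centroid: ȳ = ΣA·y / ΣA = 4.4 in.
Transfer each piece to the centroidal x-axis using Ī + A·d² with d = y − 4.4:
  web: d = 0 in → contributes +31.234 in⁴
  top flange (beyond web): d = 4 in → contributes +21.19 in⁴
  bottom flange (beyond web): d = -4 in → contributes +21.19 in⁴
Total I = 73.615 in⁴.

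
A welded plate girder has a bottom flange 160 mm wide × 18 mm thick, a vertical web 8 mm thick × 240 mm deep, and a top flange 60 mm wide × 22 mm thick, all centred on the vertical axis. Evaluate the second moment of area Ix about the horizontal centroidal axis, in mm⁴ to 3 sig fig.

Treat the section as a set of non-overlapping primitives; coordinates are from the bounding-box lower-left.
Bottom plate: 160 × 18, A = 2 880 mm², y = 9 mm, Ī = 77 760 mm⁴.
Web plate: 8 × 240, A = 1 920 mm², y = 138 mm, Ī = 9 216 000 mm⁴.
Top plate: 60 × 22, A = 1 320 mm², y = 269 mm, Ī = 53 240 mm⁴.
Centroid: ȳ = ΣA·y / ΣA = 105.55 mm.
Transfer each piece to the horizontal centroidal axis using Ī + A·d² with d = y − 105.55:
  bottom plate: d = -96.549 mm → contributes +26 924 294 mm⁴
  web plate: d = 32.451 mm → contributes +11 237 887 mm⁴
  top plate: d = 163.45 mm → contributes +35 318 654 mm⁴
Total I = 73 480 835 mm⁴.

Ix ≈ 7.35 × 10⁷ mm⁴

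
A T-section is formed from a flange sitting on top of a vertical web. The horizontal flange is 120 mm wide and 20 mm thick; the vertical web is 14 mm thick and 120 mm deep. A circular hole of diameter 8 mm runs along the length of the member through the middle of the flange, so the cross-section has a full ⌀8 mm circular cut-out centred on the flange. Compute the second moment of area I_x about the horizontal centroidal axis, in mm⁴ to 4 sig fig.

I_x ≈ 6.896 × 10⁶ mm⁴

Decompose the section into non-overlapping parts with the origin at the bottom-left of its bounding rectangle.
Flange: 120 × 20, A = 2 400 mm², y = 130 mm, Ī = 80 000 mm⁴.
Web: 14 × 120, A = 1 680 mm², y = 60 mm, Ī = 2 016 000 mm⁴.
Hole (subtracted): ⌀8, A = 50.2655 mm², y = 130 mm, Ī = 201.062 mm⁴.
Centroid: ȳ = ΣA·y / ΣA = 100.817 mm.
Transfer each piece to the horizontal centroidal axis using Ī + A·d² with d = y − 100.817:
  flange: d = 29.1831 mm → contributes +2 123 963 mm⁴
  web: d = -40.8169 mm → contributes +4 814 917 mm⁴
  hole: d = 29.1831 mm → contributes −43009.7 mm⁴
Total I = 6 895 871 mm⁴.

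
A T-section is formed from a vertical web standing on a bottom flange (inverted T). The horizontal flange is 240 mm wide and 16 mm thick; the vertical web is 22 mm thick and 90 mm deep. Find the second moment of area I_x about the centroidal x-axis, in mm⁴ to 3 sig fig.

I_x ≈ 5.09 × 10⁶ mm⁴

Treat the section as a set of non-overlapping primitives; coordinates are from the bounding-box lower-left.
Flange: 240 × 16, A = 3 840 mm², y = 8 mm, Ī = 81 920 mm⁴.
Web: 22 × 90, A = 1 980 mm², y = 61 mm, Ī = 1 336 500 mm⁴.
Centroid: ȳ = ΣA·y / ΣA = 26.031 mm.
Transfer each piece to the centroidal x-axis using Ī + A·d² with d = y − 26.031:
  flange: d = -18.031 mm → contributes +1 330 359 mm⁴
  web: d = 34.969 mm → contributes +3 757 715 mm⁴
Total I = 5 088 074 mm⁴.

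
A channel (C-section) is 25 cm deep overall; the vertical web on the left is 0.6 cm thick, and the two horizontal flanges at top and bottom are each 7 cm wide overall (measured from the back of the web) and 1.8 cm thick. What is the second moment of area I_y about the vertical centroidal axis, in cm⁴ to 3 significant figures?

Treat the section as a set of non-overlapping primitives; coordinates are from the bounding-box lower-left.
Web: 0.6 × 25, A = 15 cm², x = 0.3 cm, Ī = 0.45 cm⁴.
Top flange (beyond web): 6.4 × 1.8, A = 11.52 cm², x = 3.8 cm, Ī = 39.322 cm⁴.
Bottom flange (beyond web): 6.4 × 1.8, A = 11.52 cm², x = 3.8 cm, Ī = 39.322 cm⁴.
Centroid: x̄ = ΣA·x / ΣA = 2.4199 cm.
Transfer each piece to the vertical centroidal axis using Ī + A·d² with d = x − 2.4199:
  web: d = -2.1199 cm → contributes +67.858 cm⁴
  top flange (beyond web): d = 1.3801 cm → contributes +61.264 cm⁴
  bottom flange (beyond web): d = 1.3801 cm → contributes +61.264 cm⁴
Total I = 190.39 cm⁴.

I_y ≈ 190 cm⁴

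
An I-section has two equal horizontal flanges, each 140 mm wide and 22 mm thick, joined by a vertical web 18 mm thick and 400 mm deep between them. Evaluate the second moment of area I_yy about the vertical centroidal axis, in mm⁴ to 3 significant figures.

I_yy ≈ 1.03 × 10⁷ mm⁴

Decompose the section into non-overlapping parts with the origin at the bottom-left of its bounding rectangle.
Bottom flange: 140 × 22, A = 3 080 mm², x = 70 mm, Ī = 5 030 667 mm⁴.
Web: 18 × 400, A = 7 200 mm², x = 70 mm, Ī = 194 400 mm⁴.
Top flange: 140 × 22, A = 3 080 mm², x = 70 mm, Ī = 5 030 667 mm⁴.
By symmetry the centroid is at mid-width, x̄ = 70 mm.
All pieces are centred on the vertical centroidal axis, so I = ΣĪ = 10 255 733 mm⁴.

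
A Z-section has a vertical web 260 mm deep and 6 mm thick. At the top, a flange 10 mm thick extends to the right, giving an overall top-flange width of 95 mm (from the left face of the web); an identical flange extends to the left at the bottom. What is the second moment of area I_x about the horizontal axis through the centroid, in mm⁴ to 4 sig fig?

Break the section into simple shapes (no overlaps), measuring from the bottom-left corner of the bounding box.
Web: 6 × 260, A = 1 560 mm², y = 130 mm, Ī = 8 788 000 mm⁴.
Top flange (beyond web): 89 × 10, A = 890 mm², y = 255 mm, Ī = 7416.67 mm⁴.
Bottom flange (beyond web): 89 × 10, A = 890 mm², y = 5 mm, Ī = 7416.67 mm⁴.
Centroid: ȳ = ΣA·y / ΣA = 130 mm.
Transfer each piece to the horizontal axis through the centroid using Ī + A·d² with d = y − 130:
  web: d = 0 mm → contributes +8 788 000 mm⁴
  top flange (beyond web): d = 125 mm → contributes +13 913 667 mm⁴
  bottom flange (beyond web): d = -125 mm → contributes +13 913 667 mm⁴
Total I = 36 615 333 mm⁴.

I_x ≈ 3.662 × 10⁷ mm⁴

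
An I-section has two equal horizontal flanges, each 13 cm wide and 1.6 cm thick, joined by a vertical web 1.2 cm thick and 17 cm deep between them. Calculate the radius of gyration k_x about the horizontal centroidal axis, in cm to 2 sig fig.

k_x ≈ 8.1 cm

Break the section into simple shapes (no overlaps), measuring from the bottom-left corner of the bounding box.
Bottom flange: 13 × 1.6, A = 20.8 cm², y = 0.8 cm, Ī = 4.437 cm⁴.
Web: 1.2 × 17, A = 20.4 cm², y = 10.1 cm, Ī = 491.3 cm⁴.
Top flange: 13 × 1.6, A = 20.8 cm², y = 19.4 cm, Ī = 4.437 cm⁴.
By symmetry the centroid is at mid-height, ȳ = 10.1 cm.
Transfer each piece to the horizontal centroidal axis using Ī + A·d² with d = y − 10.1:
  bottom flange: d = -9.3 cm → contributes +1 803 cm⁴
  web: d = 0 cm → contributes +491.3 cm⁴
  top flange: d = 9.3 cm → contributes +1 803 cm⁴
Total I = 4 098 cm⁴.
Radius of gyration: k = √(I/A) = √(4 098 / 62) = 8.13 cm.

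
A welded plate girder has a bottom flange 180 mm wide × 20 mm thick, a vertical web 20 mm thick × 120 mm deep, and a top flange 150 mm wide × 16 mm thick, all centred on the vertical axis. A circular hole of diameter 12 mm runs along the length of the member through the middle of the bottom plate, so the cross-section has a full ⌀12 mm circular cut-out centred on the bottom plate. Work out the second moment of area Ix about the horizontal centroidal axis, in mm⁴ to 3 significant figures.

Treat the section as a set of non-overlapping primitives; coordinates are from the bounding-box lower-left.
Bottom plate: 180 × 20, A = 3 600 mm², y = 10 mm, Ī = 120 000 mm⁴.
Web plate: 20 × 120, A = 2 400 mm², y = 80 mm, Ī = 2 880 000 mm⁴.
Top plate: 150 × 16, A = 2 400 mm², y = 148 mm, Ī = 51 200 mm⁴.
Hole (subtracted): ⌀12, A = 113.1 mm², y = 10 mm, Ī = 1017.9 mm⁴.
Centroid: ȳ = ΣA·y / ΣA = 70.24 mm.
Transfer each piece to the horizontal centroidal axis using Ī + A·d² with d = y − 70.24:
  bottom plate: d = -60.24 mm → contributes +13 183 729 mm⁴
  web plate: d = 9.7604 mm → contributes +3 108 635 mm⁴
  top plate: d = 77.76 mm → contributes +14 563 218 mm⁴
  hole: d = -60.24 mm → contributes −411 427 mm⁴
Total I = 30 444 156 mm⁴.

Ix ≈ 3.04 × 10⁷ mm⁴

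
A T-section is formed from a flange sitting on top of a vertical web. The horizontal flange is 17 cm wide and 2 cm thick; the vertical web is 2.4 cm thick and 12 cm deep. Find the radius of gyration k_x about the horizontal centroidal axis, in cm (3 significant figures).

Decompose the section into non-overlapping parts with the origin at the bottom-left of its bounding rectangle.
Flange: 17 × 2, A = 34 cm², y = 13 cm, Ī = 11.333 cm⁴.
Web: 2.4 × 12, A = 28.8 cm², y = 6 cm, Ī = 345.6 cm⁴.
Centroid: ȳ = ΣA·y / ΣA = 9.7898 cm.
Transfer each piece to the horizontal centroidal axis using Ī + A·d² with d = y − 9.7898:
  flange: d = 3.2102 cm → contributes +361.71 cm⁴
  web: d = -3.7898 cm → contributes +759.24 cm⁴
Total I = 1 121 cm⁴.
Radius of gyration: k = √(I/A) = √(1 121 / 62.8) = 4.2249 cm.

k_x ≈ 4.22 cm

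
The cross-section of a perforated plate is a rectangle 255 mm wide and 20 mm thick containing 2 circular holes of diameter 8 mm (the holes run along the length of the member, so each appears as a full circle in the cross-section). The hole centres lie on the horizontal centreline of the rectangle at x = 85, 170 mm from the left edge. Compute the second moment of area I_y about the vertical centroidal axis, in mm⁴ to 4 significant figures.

I_y ≈ 2.745 × 10⁷ mm⁴

Decompose the section into non-overlapping parts with the origin at the bottom-left of its bounding rectangle.
Plate: 255 × 20, A = 5 100 mm², x = 127.5 mm, Ī = 27 635 625 mm⁴.
Hole 1 (subtracted): ⌀8, A = 50.2655 mm², x = 85 mm, Ī = 201.062 mm⁴.
Hole 2 (subtracted): ⌀8, A = 50.2655 mm², x = 170 mm, Ī = 201.062 mm⁴.
By symmetry the centroid is at mid-width, x̄ = 127.5 mm.
Transfer each piece to the vertical centroidal axis using Ī + A·d² with d = x − 127.5:
  plate: d = 0 mm → contributes +27 635 625 mm⁴
  hole 1: d = -42.5 mm → contributes −90993.1 mm⁴
  hole 2: d = 42.5 mm → contributes −90993.1 mm⁴
Total I = 27 453 639 mm⁴.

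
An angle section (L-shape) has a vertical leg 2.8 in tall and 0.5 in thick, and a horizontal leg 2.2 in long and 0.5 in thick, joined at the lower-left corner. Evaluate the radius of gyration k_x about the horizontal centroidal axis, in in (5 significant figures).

k_x ≈ 0.85162 in

Treat the section as a set of non-overlapping primitives; coordinates are from the bounding-box lower-left.
Vertical leg: 0.5 × 2.8, A = 1.4 in², y = 1.4 in, Ī = 0.9146667 in⁴.
Horizontal leg (remainder): 1.7 × 0.5, A = 0.85 in², y = 0.25 in, Ī = 0.01770833 in⁴.
Centroid: ȳ = ΣA·y / ΣA = 0.9655556 in.
Transfer each piece to the horizontal centroidal axis using Ī + A·d² with d = y − 0.9655556:
  vertical leg: d = 0.4344444 in → contributes +1.178905 in⁴
  horizontal leg (remainder): d = -0.7155556 in → contributes +0.4529251 in⁴
Total I = 1.631831 in⁴.
Radius of gyration: k = √(I/A) = √(1.631831 / 2.25) = 0.8516208 in.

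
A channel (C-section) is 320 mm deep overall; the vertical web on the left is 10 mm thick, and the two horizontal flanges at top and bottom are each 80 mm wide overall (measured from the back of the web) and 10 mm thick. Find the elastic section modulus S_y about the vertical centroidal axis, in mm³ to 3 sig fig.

S_y ≈ 3.43 × 10⁴ mm³

Treat the section as a set of non-overlapping primitives; coordinates are from the bounding-box lower-left.
Web: 10 × 320, A = 3 200 mm², x = 5 mm, Ī = 26 667 mm⁴.
Top flange (beyond web): 70 × 10, A = 700 mm², x = 45 mm, Ī = 285 833 mm⁴.
Bottom flange (beyond web): 70 × 10, A = 700 mm², x = 45 mm, Ī = 285 833 mm⁴.
Centroid: x̄ = ΣA·x / ΣA = 17.174 mm.
Transfer each piece to the vertical centroidal axis using Ī + A·d² with d = x − 17.174:
  web: d = -12.174 mm → contributes +500 920 mm⁴
  top flange (beyond web): d = 27.826 mm → contributes +827 837 mm⁴
  bottom flange (beyond web): d = 27.826 mm → contributes +827 837 mm⁴
Total I = 2 156 594 mm⁴.
Extreme fibre distance c = 62.826 mm; S = I/c = 34 326 mm³.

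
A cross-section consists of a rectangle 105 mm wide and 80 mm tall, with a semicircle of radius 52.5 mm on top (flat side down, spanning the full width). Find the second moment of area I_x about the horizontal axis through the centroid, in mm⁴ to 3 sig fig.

Treat the section as a set of non-overlapping primitives; coordinates are from the bounding-box lower-left.
Rectangular body: 105 × 80, A = 8 400 mm², y = 40 mm, Ī = 4 480 000 mm⁴.
Semicircular cap: semicircle r = 52.5, A = 4329.5 mm², y = 102.28 mm, Ī = 833 814 mm⁴.
Centroid: ȳ = ΣA·y / ΣA = 61.183 mm.
Transfer each piece to the horizontal axis through the centroid using Ī + A·d² with d = y − 61.183:
  rectangular body: d = -21.183 mm → contributes +8 249 241 mm⁴
  semicircular cap: d = 41.099 mm → contributes +8 146 799 mm⁴
Total I = 16 396 040 mm⁴.

I_x ≈ 1.64 × 10⁷ mm⁴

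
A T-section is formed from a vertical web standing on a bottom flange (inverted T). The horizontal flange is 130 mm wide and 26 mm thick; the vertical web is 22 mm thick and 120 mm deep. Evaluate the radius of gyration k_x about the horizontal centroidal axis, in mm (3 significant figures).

Decompose the section into non-overlapping parts with the origin at the bottom-left of its bounding rectangle.
Flange: 130 × 26, A = 3 380 mm², y = 13 mm, Ī = 190 407 mm⁴.
Web: 22 × 120, A = 2 640 mm², y = 86 mm, Ī = 3 168 000 mm⁴.
Centroid: ȳ = ΣA·y / ΣA = 45.013 mm.
Transfer each piece to the horizontal centroidal axis using Ī + A·d² with d = y − 45.013:
  flange: d = -32.013 mm → contributes +3 654 402 mm⁴
  web: d = 40.987 mm → contributes +7 602 964 mm⁴
Total I = 11 257 366 mm⁴.
Radius of gyration: k = √(I/A) = √(11 257 366 / 6 020) = 43.243 mm.

k_x ≈ 43.2 mm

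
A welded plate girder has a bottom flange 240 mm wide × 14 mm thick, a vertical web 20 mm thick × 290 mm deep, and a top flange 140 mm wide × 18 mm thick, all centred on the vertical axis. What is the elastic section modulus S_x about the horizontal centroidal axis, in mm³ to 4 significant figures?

Treat the section as a set of non-overlapping primitives; coordinates are from the bounding-box lower-left.
Bottom plate: 240 × 14, A = 3 360 mm², y = 7 mm, Ī = 54 880 mm⁴.
Web plate: 20 × 290, A = 5 800 mm², y = 159 mm, Ī = 40 648 333 mm⁴.
Top plate: 140 × 18, A = 2 520 mm², y = 313 mm, Ī = 68 040 mm⁴.
Centroid: ȳ = ΣA·y / ΣA = 148.5 mm.
Transfer each piece to the horizontal centroidal axis using Ī + A·d² with d = y − 148.5:
  bottom plate: d = -141.5 mm → contributes +67 329 640 mm⁴
  web plate: d = 10.5 mm → contributes +41 287 783 mm⁴
  top plate: d = 164.5 mm → contributes +68 259 870 mm⁴
Total I = 176 877 293 mm⁴.
Extreme fibre distance c = 173.5 mm; S = I/c = 1 019 466 mm³.

S_x ≈ 1.019 × 10⁶ mm³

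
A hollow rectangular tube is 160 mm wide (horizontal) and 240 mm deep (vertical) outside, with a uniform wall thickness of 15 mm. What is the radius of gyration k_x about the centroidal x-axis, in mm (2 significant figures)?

Break the section into simple shapes (no overlaps), measuring from the bottom-left corner of the bounding box.
Outer rectangle: 160 × 240, A = 38 400 mm², y = 120 mm, Ī = 184 320 000 mm⁴.
Inner void (subtracted): 130 × 210, A = 27 300 mm², y = 120 mm, Ī = 100 327 500 mm⁴.
By symmetry the centroid is at mid-height, ȳ = 120 mm.
All pieces are centred on the centroidal x-axis, so I = ΣĪ (holes subtracted) = 83 992 500 mm⁴.
Radius of gyration: k = √(I/A) = √(83 992 500 / 11 100) = 86.99 mm.

k_x ≈ 87 mm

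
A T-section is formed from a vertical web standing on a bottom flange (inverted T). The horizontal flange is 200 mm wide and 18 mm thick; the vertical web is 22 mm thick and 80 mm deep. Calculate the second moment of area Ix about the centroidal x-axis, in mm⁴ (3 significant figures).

Break the section into simple shapes (no overlaps), measuring from the bottom-left corner of the bounding box.
Flange: 200 × 18, A = 3 600 mm², y = 9 mm, Ī = 97 200 mm⁴.
Web: 22 × 80, A = 1 760 mm², y = 58 mm, Ī = 938 667 mm⁴.
Centroid: ȳ = ΣA·y / ΣA = 25.09 mm.
Transfer each piece to the centroidal x-axis using Ī + A·d² with d = y − 25.09:
  flange: d = -16.09 mm → contributes +1 029 145 mm⁴
  web: d = 32.91 mm → contributes +2 844 918 mm⁴
Total I = 3 874 064 mm⁴.

Ix ≈ 3.87 × 10⁶ mm⁴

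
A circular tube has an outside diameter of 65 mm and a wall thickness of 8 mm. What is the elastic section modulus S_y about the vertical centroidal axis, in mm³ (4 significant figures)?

S_y ≈ 1.825 × 10⁴ mm³

Treat the section as a set of non-overlapping primitives; coordinates are from the bounding-box lower-left.
Outer circle: ⌀65, A = 3318.31 mm², x = 32.5 mm, Ī = 876 241 mm⁴.
Bore (subtracted): ⌀49, A = 1885.74 mm², x = 32.5 mm, Ī = 282 979 mm⁴.
By symmetry the centroid is at mid-width, x̄ = 32.5 mm.
All pieces are centred on the vertical centroidal axis, so I = ΣĪ (holes subtracted) = 593 261 mm⁴.
Extreme fibre distance c = 32.5 mm; S = I/c = 18254.2 mm³.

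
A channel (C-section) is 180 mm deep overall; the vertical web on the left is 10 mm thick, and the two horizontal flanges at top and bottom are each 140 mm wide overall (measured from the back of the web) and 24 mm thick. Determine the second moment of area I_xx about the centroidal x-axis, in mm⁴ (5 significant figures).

I_xx ≈ 4.3124 × 10⁷ mm⁴

Split into non-overlapping primitives; take the origin at the lower-left of the bounding box.
Web: 10 × 180, A = 1 800 mm², y = 90 mm, Ī = 4 860 000 mm⁴.
Top flange (beyond web): 130 × 24, A = 3 120 mm², y = 168 mm, Ī = 149 760 mm⁴.
Bottom flange (beyond web): 130 × 24, A = 3 120 mm², y = 12 mm, Ī = 149 760 mm⁴.
By symmetry the centroid is at mid-height, ȳ = 90 mm.
Transfer each piece to the centroidal x-axis using Ī + A·d² with d = y − 90:
  web: d = 0 mm → contributes +4 860 000 mm⁴
  top flange (beyond web): d = 78 mm → contributes +19 131 840 mm⁴
  bottom flange (beyond web): d = -78 mm → contributes +19 131 840 mm⁴
Total I = 43 123 680 mm⁴.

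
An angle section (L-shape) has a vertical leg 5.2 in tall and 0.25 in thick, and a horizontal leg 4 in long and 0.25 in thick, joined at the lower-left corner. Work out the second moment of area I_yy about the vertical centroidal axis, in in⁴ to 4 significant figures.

Treat the section as a set of non-overlapping primitives; coordinates are from the bounding-box lower-left.
Vertical leg: 0.25 × 5.2, A = 1.3 in², x = 0.125 in, Ī = 0.00677083 in⁴.
Horizontal leg (remainder): 3.75 × 0.25, A = 0.9375 in², x = 2.125 in, Ī = 1.09863 in⁴.
Centroid: x̄ = ΣA·x / ΣA = 0.962989 in.
Transfer each piece to the vertical centroidal axis using Ī + A·d² with d = x − 0.962989:
  vertical leg: d = -0.837989 in → contributes +0.919664 in⁴
  horizontal leg (remainder): d = 1.16201 in → contributes +2.36451 in⁴
Total I = 3.28417 in⁴.

I_yy ≈ 3.284 in⁴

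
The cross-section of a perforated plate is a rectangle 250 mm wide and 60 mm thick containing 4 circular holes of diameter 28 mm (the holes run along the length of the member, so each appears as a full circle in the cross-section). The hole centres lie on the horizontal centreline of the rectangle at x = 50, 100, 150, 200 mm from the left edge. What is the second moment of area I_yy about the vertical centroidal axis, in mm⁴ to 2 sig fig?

I_yy ≈ 7.0 × 10⁷ mm⁴

Break the section into simple shapes (no overlaps), measuring from the bottom-left corner of the bounding box.
Plate: 250 × 60, A = 15 000 mm², x = 125 mm, Ī = 78 125 000 mm⁴.
Hole 1 (subtracted): ⌀28, A = 615.8 mm², x = 50 mm, Ī = 30 172 mm⁴.
Hole 2 (subtracted): ⌀28, A = 615.8 mm², x = 100 mm, Ī = 30 172 mm⁴.
Hole 3 (subtracted): ⌀28, A = 615.8 mm², x = 150 mm, Ī = 30 172 mm⁴.
Hole 4 (subtracted): ⌀28, A = 615.8 mm², x = 200 mm, Ī = 30 172 mm⁴.
By symmetry the centroid is at mid-width, x̄ = 125 mm.
Transfer each piece to the vertical centroidal axis using Ī + A·d² with d = x − 125:
  plate: d = 0 mm → contributes +78 125 000 mm⁴
  hole 1: d = -75 mm → contributes −3 493 778 mm⁴
  hole 2: d = -25 mm → contributes −415 017 mm⁴
  hole 3: d = 25 mm → contributes −415 017 mm⁴
  hole 4: d = 75 mm → contributes −3 493 778 mm⁴
Total I = 70 307 411 mm⁴.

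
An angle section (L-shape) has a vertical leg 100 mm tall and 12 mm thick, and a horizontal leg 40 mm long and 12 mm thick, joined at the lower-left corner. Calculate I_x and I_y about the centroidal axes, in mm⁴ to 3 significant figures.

I_x ≈ 1.51 × 10⁶ mm⁴, I_y ≈ 1.41 × 10⁵ mm⁴

Decompose the section into non-overlapping parts with the origin at the bottom-left of its bounding rectangle.
Vertical leg: 12 × 100, A = 1 200 mm², y = 50 mm, Ī = 1 000 000 mm⁴.
Horizontal leg (remainder): 28 × 12, A = 336 mm², y = 6 mm, Ī = 4 032 mm⁴.
Centroid: ȳ = ΣA·y / ΣA = 40.375 mm.
Transfer each piece to the centroidal x-axis using Ī + A·d² with d = y − 40.375:
  vertical leg: d = 9.625 mm → contributes +1 111 169 mm⁴
  horizontal leg (remainder): d = -34.375 mm → contributes +401 063 mm⁴
Total I = 1 512 232 mm⁴.
For the y-axis: x̄ = 10.375 mm.
Repeating about the centroidal y-axis gives I_y = 141 352 mm⁴.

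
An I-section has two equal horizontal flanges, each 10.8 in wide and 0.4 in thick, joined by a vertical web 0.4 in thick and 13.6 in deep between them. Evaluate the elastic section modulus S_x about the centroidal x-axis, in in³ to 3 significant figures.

Break the section into simple shapes (no overlaps), measuring from the bottom-left corner of the bounding box.
Bottom flange: 10.8 × 0.4, A = 4.32 in², y = 0.2 in, Ī = 0.0576 in⁴.
Web: 0.4 × 13.6, A = 5.44 in², y = 7.2 in, Ī = 83.849 in⁴.
Top flange: 10.8 × 0.4, A = 4.32 in², y = 14.2 in, Ī = 0.0576 in⁴.
By symmetry the centroid is at mid-height, ȳ = 7.2 in.
Transfer each piece to the centroidal x-axis using Ī + A·d² with d = y − 7.2:
  bottom flange: d = -7 in → contributes +211.74 in⁴
  web: d = 0 in → contributes +83.849 in⁴
  top flange: d = 7 in → contributes +211.74 in⁴
Total I = 507.32 in⁴.
Extreme fibre distance c = 7.2 in; S = I/c = 70.462 in³.

S_x ≈ 70.5 in³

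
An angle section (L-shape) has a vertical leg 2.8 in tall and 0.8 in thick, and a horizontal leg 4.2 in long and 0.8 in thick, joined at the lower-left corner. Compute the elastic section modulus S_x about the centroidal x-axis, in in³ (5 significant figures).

Break the section into simple shapes (no overlaps), measuring from the bottom-left corner of the bounding box.
Vertical leg: 0.8 × 2.8, A = 2.24 in², y = 1.4 in, Ī = 1.463467 in⁴.
Horizontal leg (remainder): 3.4 × 0.8, A = 2.72 in², y = 0.4 in, Ī = 0.1450667 in⁴.
Centroid: ȳ = ΣA·y / ΣA = 0.8516129 in.
Transfer each piece to the centroidal x-axis using Ī + A·d² with d = y − 0.8516129:
  vertical leg: d = 0.5483871 in → contributes +2.137098 in⁴
  horizontal leg (remainder): d = -0.4516129 in → contributes +0.6998221 in⁴
Total I = 2.83692 in⁴.
Extreme fibre distance c = 1.948387 in; S = I/c = 1.456035 in³.

S_x ≈ 1.4560 in³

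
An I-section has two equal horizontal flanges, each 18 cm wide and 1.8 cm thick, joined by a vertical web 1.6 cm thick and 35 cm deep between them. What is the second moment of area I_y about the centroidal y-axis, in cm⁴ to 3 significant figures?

I_y ≈ 1760 cm⁴

Break the section into simple shapes (no overlaps), measuring from the bottom-left corner of the bounding box.
Bottom flange: 18 × 1.8, A = 32.4 cm², x = 9 cm, Ī = 874.8 cm⁴.
Web: 1.6 × 35, A = 56 cm², x = 9 cm, Ī = 11.947 cm⁴.
Top flange: 18 × 1.8, A = 32.4 cm², x = 9 cm, Ī = 874.8 cm⁴.
By symmetry the centroid is at mid-width, x̄ = 9 cm.
All pieces are centred on the centroidal y-axis, so I = ΣĪ = 1761.5 cm⁴.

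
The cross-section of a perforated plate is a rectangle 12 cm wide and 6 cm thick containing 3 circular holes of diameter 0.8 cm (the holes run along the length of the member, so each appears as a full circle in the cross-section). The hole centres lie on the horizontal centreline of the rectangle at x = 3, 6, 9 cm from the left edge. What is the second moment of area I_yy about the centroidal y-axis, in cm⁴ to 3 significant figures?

I_yy ≈ 855 cm⁴

Decompose the section into non-overlapping parts with the origin at the bottom-left of its bounding rectangle.
Plate: 12 × 6, A = 72 cm², x = 6 cm, Ī = 864 cm⁴.
Hole 1 (subtracted): ⌀0.8, A = 0.50265 cm², x = 3 cm, Ī = 0.020106 cm⁴.
Hole 2 (subtracted): ⌀0.8, A = 0.50265 cm², x = 6 cm, Ī = 0.020106 cm⁴.
Hole 3 (subtracted): ⌀0.8, A = 0.50265 cm², x = 9 cm, Ī = 0.020106 cm⁴.
By symmetry the centroid is at mid-width, x̄ = 6 cm.
Transfer each piece to the centroidal y-axis using Ī + A·d² with d = x − 6:
  plate: d = 0 cm → contributes +864 cm⁴
  hole 1: d = -3 cm → contributes −4.544 cm⁴
  hole 2: d = 0 cm → contributes −0.020106 cm⁴
  hole 3: d = 3 cm → contributes −4.544 cm⁴
Total I = 854.89 cm⁴.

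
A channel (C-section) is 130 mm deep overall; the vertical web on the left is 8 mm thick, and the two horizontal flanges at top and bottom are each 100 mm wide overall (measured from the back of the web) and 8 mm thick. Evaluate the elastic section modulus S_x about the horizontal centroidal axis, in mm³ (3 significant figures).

S_x ≈ 1.07 × 10⁵ mm³

Decompose the section into non-overlapping parts with the origin at the bottom-left of its bounding rectangle.
Web: 8 × 130, A = 1 040 mm², y = 65 mm, Ī = 1 464 667 mm⁴.
Top flange (beyond web): 92 × 8, A = 736 mm², y = 126 mm, Ī = 3925.3 mm⁴.
Bottom flange (beyond web): 92 × 8, A = 736 mm², y = 4 mm, Ī = 3925.3 mm⁴.
By symmetry the centroid is at mid-height, ȳ = 65 mm.
Transfer each piece to the horizontal centroidal axis using Ī + A·d² with d = y − 65:
  web: d = 0 mm → contributes +1 464 667 mm⁴
  top flange (beyond web): d = 61 mm → contributes +2 742 581 mm⁴
  bottom flange (beyond web): d = -61 mm → contributes +2 742 581 mm⁴
Total I = 6 949 829 mm⁴.
Extreme fibre distance c = 65 mm; S = I/c = 106 920 mm³.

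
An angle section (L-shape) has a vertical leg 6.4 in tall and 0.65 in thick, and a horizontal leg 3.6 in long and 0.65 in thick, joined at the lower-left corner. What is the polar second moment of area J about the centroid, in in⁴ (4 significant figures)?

Treat the section as a set of non-overlapping primitives; coordinates are from the bounding-box lower-left.
Vertical leg: 0.65 × 6.4, A = 4.16 in², y = 3.2 in, Ī = 14.1995 in⁴.
Horizontal leg (remainder): 2.95 × 0.65, A = 1.9175 in², y = 0.325 in, Ī = 0.067512 in⁴.
Centroid: ȳ = ΣA·y / ΣA = 2.29291 in.
Transfer each piece to the centroidal x-axis using Ī + A·d² with d = y − 2.29291:
  vertical leg: d = 0.907086 in → contributes +17.6223 in⁴
  horizontal leg (remainder): d = -1.96791 in → contributes +7.49339 in⁴
Total I = 25.1157 in⁴.
For the y-axis: x̄ = 0.892914 in.
Repeating about the centroidal y-axis gives I_y = 5.7896 in⁴.
Polar second moment: J = I_x + I_y = 30.9053 in⁴.

J ≈ 30.91 in⁴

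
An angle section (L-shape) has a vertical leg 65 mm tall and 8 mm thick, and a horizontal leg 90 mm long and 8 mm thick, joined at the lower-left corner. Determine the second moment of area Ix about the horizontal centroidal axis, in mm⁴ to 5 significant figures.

Split into non-overlapping primitives; take the origin at the lower-left of the bounding box.
Vertical leg: 8 × 65, A = 520 mm², y = 32.5 mm, Ī = 183083.3 mm⁴.
Horizontal leg (remainder): 82 × 8, A = 656 mm², y = 4 mm, Ī = 3498.667 mm⁴.
Centroid: ȳ = ΣA·y / ΣA = 16.60204 mm.
Transfer each piece to the horizontal centroidal axis using Ī + A·d² with d = y − 16.60204:
  vertical leg: d = 15.89796 mm → contributes +314510.8 mm⁴
  horizontal leg (remainder): d = -12.60204 mm → contributes +107 679 mm⁴
Total I = 422189.8 mm⁴.

Ix ≈ 4.2219 × 10⁵ mm⁴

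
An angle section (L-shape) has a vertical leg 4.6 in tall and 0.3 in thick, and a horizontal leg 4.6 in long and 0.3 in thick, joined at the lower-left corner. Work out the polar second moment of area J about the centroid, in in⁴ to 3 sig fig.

Treat the section as a set of non-overlapping primitives; coordinates are from the bounding-box lower-left.
Vertical leg: 0.3 × 4.6, A = 1.38 in², y = 2.3 in, Ī = 2.4334 in⁴.
Horizontal leg (remainder): 4.3 × 0.3, A = 1.29 in², y = 0.15 in, Ī = 0.009675 in⁴.
Centroid: ȳ = ΣA·y / ΣA = 1.2612 in.
Transfer each piece to the centroidal x-axis using Ī + A·d² with d = y − 1.2612:
  vertical leg: d = 1.0388 in → contributes +3.9225 in⁴
  horizontal leg (remainder): d = -1.1112 in → contributes +1.6026 in⁴
Total I = 5.5251 in⁴.
For the y-axis: x̄ = 1.2612 in.
Repeating about the centroidal y-axis gives I_y = 5.5251 in⁴.
Polar second moment: J = I_x + I_y = 11.05 in⁴.

J ≈ 11.1 in⁴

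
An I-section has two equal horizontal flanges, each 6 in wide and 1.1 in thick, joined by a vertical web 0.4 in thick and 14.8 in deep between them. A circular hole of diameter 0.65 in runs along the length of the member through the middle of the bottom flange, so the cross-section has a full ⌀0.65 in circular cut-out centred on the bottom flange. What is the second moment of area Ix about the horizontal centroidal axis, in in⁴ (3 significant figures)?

Split into non-overlapping primitives; take the origin at the lower-left of the bounding box.
Bottom flange: 6 × 1.1, A = 6.6 in², y = 0.55 in, Ī = 0.6655 in⁴.
Web: 0.4 × 14.8, A = 5.92 in², y = 8.5 in, Ī = 108.06 in⁴.
Top flange: 6 × 1.1, A = 6.6 in², y = 16.45 in, Ī = 0.6655 in⁴.
Hole (subtracted): ⌀0.65, A = 0.33183 in², y = 0.55 in, Ī = 0.0087624 in⁴.
Centroid: ȳ = ΣA·y / ΣA = 8.6404 in.
Transfer each piece to the horizontal centroidal axis using Ī + A·d² with d = y − 8.6404:
  bottom flange: d = -8.0904 in → contributes +432.67 in⁴
  web: d = -0.14041 in → contributes +108.18 in⁴
  top flange: d = 7.8096 in → contributes +403.2 in⁴
  hole: d = -8.0904 in → contributes −21.729 in⁴
Total I = 922.31 in⁴.

Ix ≈ 922 in⁴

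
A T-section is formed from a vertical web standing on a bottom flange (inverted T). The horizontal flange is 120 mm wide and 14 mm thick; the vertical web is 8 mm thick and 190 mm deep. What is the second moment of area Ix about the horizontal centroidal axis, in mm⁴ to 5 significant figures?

Treat the section as a set of non-overlapping primitives; coordinates are from the bounding-box lower-left.
Flange: 120 × 14, A = 1 680 mm², y = 7 mm, Ī = 27 440 mm⁴.
Web: 8 × 190, A = 1 520 mm², y = 109 mm, Ī = 4 572 667 mm⁴.
Centroid: ȳ = ΣA·y / ΣA = 55.45 mm.
Transfer each piece to the horizontal centroidal axis using Ī + A·d² with d = y − 55.45:
  flange: d = -48.45 mm → contributes +3 971 076 mm⁴
  web: d = 53.55 mm → contributes +8 931 422 mm⁴
Total I = 12 902 499 mm⁴.

Ix ≈ 1.2902 × 10⁷ mm⁴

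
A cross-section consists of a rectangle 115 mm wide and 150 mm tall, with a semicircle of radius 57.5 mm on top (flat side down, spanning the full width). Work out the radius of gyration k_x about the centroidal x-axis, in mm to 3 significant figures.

k_x ≈ 57.0 mm

Split into non-overlapping primitives; take the origin at the lower-left of the bounding box.
Rectangular body: 115 × 150, A = 17 250 mm², y = 75 mm, Ī = 32 343 750 mm⁴.
Semicircular cap: semicircle r = 57.5, A = 5193.4 mm², y = 174.4 mm, Ī = 1 199 785 mm⁴.
Centroid: ȳ = ΣA·y / ΣA = 98.002 mm.
Transfer each piece to the centroidal x-axis using Ī + A·d² with d = y − 98.002:
  rectangular body: d = -23.002 mm → contributes +41 470 723 mm⁴
  semicircular cap: d = 76.402 mm → contributes +31 514 977 mm⁴
Total I = 72 985 700 mm⁴.
Radius of gyration: k = √(I/A) = √(72 985 700 / 22 443) = 57.026 mm.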